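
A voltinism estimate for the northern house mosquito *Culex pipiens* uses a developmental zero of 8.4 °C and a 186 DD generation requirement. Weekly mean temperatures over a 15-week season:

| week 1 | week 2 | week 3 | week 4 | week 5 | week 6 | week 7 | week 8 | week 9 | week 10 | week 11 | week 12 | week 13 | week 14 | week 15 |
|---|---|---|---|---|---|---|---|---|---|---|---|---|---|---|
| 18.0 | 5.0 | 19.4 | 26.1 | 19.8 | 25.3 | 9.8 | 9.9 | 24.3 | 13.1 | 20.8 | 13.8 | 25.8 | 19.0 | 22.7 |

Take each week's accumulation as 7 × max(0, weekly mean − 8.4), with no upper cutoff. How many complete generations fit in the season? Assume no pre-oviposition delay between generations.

Weekly DD (7 × max(0, T̄ − 8.4)): 67.2, 0.0, 77.0, 123.9, 79.8, 118.3, 9.8, 10.5, 111.3, 32.9, 86.8, 37.8, 121.8, 74.2, 100.1.
Season total = 1051.4 DD.
Complete generations = ⌊1051.4 / 186⌋ = 5.

5 generations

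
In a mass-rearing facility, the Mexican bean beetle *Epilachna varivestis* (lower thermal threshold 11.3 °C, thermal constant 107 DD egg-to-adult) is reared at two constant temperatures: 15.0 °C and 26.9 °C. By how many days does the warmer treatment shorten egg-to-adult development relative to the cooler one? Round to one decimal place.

At 15.0 °C: 107 / (15.0 − 11.3) = 107 / 3.7 = 28.919 d.
At 26.9 °C: 107 / (26.9 − 11.3) = 107 / 15.6 = 6.859 d.
Difference = |28.919 − 6.859| = 22.060 ≈ 22.1 days.

22.1 days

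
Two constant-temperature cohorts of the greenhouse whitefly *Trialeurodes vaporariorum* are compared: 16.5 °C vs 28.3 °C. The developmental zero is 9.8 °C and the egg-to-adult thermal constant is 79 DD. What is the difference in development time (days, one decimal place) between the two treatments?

At 16.5 °C: 79 / (16.5 − 9.8) = 79 / 6.7 = 11.791 d.
At 28.3 °C: 79 / (28.3 − 9.8) = 79 / 18.5 = 4.270 d.
Difference = |11.791 − 4.270| = 7.521 ≈ 7.5 days.

7.5 days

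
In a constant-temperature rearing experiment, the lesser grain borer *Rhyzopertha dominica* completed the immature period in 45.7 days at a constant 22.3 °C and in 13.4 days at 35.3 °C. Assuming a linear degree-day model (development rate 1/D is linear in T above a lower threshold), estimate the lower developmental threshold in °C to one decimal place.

Equal thermal constants: D₁(T₁ − T_b) = D₂(T₂ − T_b).
45.7·(22.3 − T_b) = 13.4·(35.3 − T_b)
T_b = (45.7·22.3 − 13.4·35.3) / (45.7 − 13.4) = 546.09 / 32.3 = 16.907 °C ≈ 16.9 °C.

16.9 °C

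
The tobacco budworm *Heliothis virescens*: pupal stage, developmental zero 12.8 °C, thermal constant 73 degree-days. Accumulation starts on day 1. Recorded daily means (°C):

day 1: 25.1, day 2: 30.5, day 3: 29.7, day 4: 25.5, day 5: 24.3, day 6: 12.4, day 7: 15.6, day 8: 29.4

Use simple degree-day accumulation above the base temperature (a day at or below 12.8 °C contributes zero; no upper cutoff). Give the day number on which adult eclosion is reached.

day 7

Daily DD above 12.8 °C: 12.3, 17.7, 16.9, 12.7, 11.5, 0.0, 2.8, 16.6.
Cumulative: 12.3, 30.0, 46.9, 59.6, 71.1, 71.1, 73.9, 90.5.
The total first reaches 73 DD on day 7.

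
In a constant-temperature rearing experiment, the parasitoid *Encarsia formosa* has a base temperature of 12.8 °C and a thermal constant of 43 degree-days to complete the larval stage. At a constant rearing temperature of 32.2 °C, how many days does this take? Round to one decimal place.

Daily accumulation = 32.2 − 12.8 = 19.4 DD/day.
Duration = 43 / 19.4 = 2.216 ≈ 2.2 days.

2.2 days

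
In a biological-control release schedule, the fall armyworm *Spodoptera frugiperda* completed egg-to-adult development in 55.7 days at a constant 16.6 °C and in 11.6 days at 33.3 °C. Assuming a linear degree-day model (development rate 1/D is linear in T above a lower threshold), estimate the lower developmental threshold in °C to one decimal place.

12.2 °C

Equal thermal constants: D₁(T₁ − T_b) = D₂(T₂ − T_b).
55.7·(16.6 − T_b) = 11.6·(33.3 − T_b)
T_b = (55.7·16.6 − 11.6·33.3) / (55.7 − 11.6) = 538.34 / 44.1 = 12.207 °C ≈ 12.2 °C.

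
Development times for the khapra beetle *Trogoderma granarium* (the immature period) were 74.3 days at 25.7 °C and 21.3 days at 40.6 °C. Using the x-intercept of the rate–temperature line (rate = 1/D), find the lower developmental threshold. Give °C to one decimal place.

Linear rate model ⇒ the product D·(T − T_b) is constant across temperatures.
74.3·(25.7 − T_b) = 21.3·(40.6 − T_b)
T_b = (74.3·25.7 − 21.3·40.6) / (74.3 − 21.3) = 1044.73 / 53.0 = 19.712 °C ≈ 19.7 °C.

19.7 °C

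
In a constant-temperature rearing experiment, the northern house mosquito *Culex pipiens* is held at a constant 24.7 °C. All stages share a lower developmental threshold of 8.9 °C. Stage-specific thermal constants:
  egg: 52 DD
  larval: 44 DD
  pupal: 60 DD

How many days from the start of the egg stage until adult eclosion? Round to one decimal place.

9.9 days

Daily accumulation at 24.7 °C = 24.7 − 8.9 = 15.8 DD/day.
Total K = 52 + 44 + 60 = 156 DD.
Total duration = 156 / 15.8 = 9.873 ≈ 9.9 days.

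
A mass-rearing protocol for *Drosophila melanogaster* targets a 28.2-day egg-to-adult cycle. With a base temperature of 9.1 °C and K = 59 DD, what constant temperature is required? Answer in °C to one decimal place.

11.2 °C

Required daily accumulation = 59 / 28.2 = 2.092 DD/day.
T = T_base + 2.092 = 9.1 + 2.092 = 11.192 ≈ 11.2 °C.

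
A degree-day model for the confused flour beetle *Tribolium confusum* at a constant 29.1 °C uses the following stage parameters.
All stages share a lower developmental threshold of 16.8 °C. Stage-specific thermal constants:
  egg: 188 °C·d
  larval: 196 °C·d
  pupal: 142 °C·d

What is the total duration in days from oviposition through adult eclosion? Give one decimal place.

42.8 days

Daily accumulation at 29.1 °C = 29.1 − 16.8 = 12.3 DD/day.
Total K = 188 + 196 + 142 = 526 DD.
Total duration = 526 / 12.3 = 42.764 ≈ 42.8 days.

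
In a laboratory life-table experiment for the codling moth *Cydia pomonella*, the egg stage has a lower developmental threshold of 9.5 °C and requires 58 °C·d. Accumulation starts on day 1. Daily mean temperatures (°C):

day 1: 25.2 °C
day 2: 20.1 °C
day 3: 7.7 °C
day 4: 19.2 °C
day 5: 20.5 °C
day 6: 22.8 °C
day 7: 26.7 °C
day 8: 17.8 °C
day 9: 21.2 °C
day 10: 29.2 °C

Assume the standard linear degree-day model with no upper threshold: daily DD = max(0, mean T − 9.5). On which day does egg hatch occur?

Daily DD above 9.5 °C: 15.7, 10.6, 0.0, 9.7, 11.0, 13.3, 17.2, 8.3, 11.7, 19.7.
Cumulative: 15.7, 26.3, 26.3, 36.0, 47.0, 60.3, 77.5, 85.8, 97.5, 117.2.
The total first reaches 58 DD on day 6.

day 6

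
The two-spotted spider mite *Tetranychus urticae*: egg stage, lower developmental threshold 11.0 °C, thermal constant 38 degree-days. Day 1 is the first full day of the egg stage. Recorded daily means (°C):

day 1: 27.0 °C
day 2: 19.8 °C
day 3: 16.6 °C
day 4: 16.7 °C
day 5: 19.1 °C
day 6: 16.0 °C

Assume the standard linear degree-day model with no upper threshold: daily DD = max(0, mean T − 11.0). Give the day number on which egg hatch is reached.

Daily DD above 11.0 °C: 16.0, 8.8, 5.6, 5.7, 8.1, 5.0.
Cumulative: 16.0, 24.8, 30.4, 36.1, 44.2, 49.2.
The total first reaches 38 DD on day 5.

day 5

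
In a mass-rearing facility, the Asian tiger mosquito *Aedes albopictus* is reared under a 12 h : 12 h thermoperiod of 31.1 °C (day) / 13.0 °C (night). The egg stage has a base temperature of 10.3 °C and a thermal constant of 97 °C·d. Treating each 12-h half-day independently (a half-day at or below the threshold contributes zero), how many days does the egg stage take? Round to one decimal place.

Day half: max(0, 31.1 − 10.3) × 0.5 = 20.8 × 0.5 = 10.40 DD.
Night half: max(0, 13.0 − 10.3) × 0.5 = 2.7 × 0.5 = 1.35 DD.
Per 24 h: 11.75 DD/day.
Duration = 97 / 11.75 = 8.255 ≈ 8.3 days.

8.3 days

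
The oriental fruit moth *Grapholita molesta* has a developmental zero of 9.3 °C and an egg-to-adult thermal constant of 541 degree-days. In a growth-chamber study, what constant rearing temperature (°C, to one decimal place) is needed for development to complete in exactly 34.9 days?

Required daily accumulation = 541 / 34.9 = 15.501 DD/day.
T = T_base + 15.501 = 9.3 + 15.501 = 24.801 ≈ 24.8 °C.

24.8 °C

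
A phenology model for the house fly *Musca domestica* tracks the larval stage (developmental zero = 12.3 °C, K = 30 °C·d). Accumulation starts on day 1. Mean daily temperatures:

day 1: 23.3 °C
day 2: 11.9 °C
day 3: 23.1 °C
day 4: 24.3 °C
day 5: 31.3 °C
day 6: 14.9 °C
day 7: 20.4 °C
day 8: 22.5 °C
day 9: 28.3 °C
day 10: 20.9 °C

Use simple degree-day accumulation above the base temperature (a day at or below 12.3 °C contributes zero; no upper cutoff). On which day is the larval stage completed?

day 4

Daily DD above 12.3 °C: 11.0, 0.0, 10.8, 12.0, 19.0, 2.6, 8.1, 10.2, 16.0, 8.6.
Cumulative: 11.0, 11.0, 21.8, 33.8, 52.8, 55.4, 63.5, 73.7, 89.7, 98.3.
The total first reaches 30 DD on day 4.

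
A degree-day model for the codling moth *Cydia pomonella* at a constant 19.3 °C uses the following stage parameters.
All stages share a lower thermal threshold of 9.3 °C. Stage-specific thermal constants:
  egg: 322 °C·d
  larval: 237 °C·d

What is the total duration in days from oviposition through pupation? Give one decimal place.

Daily accumulation at 19.3 °C = 19.3 − 9.3 = 10.0 DD/day.
Total K = 322 + 237 = 559 DD.
Total duration = 559 / 10.0 = 55.900 ≈ 55.9 days.

55.9 days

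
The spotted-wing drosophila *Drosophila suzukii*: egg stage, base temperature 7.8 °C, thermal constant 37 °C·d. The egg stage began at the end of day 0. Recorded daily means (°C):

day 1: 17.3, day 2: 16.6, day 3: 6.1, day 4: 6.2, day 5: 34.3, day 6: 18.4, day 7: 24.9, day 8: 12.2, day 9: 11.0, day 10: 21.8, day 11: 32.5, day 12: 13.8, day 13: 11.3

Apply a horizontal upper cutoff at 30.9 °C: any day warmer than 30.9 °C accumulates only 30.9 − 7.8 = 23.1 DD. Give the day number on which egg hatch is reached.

Daily DD above 7.8 °C (capped at 23.1): 9.5, 8.8, 0.0, 0.0, 23.1, 10.6, 17.1, 4.4, 3.2, 14.0, 23.1, 6.0, 3.5.
Cumulative: 9.5, 18.3, 18.3, 18.3, 41.4, 52.0, 69.1, 73.5, 76.7, 90.7, 113.8, 119.8, 123.3.
The total first reaches 37 DD on day 5.

day 5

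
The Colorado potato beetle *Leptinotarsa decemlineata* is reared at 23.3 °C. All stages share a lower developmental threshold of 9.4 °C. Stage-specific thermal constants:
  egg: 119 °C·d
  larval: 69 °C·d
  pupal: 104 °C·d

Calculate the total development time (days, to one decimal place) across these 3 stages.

21.0 days

Daily accumulation at 23.3 °C = 23.3 − 9.4 = 13.9 DD/day.
Total K = 119 + 69 + 104 = 292 DD.
Total duration = 292 / 13.9 = 21.007 ≈ 21.0 days.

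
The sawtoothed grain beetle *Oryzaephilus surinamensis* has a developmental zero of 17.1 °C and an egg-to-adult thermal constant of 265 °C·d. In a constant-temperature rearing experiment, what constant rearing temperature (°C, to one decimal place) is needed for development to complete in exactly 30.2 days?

25.9 °C

Required daily accumulation = 265 / 30.2 = 8.775 DD/day.
T = T_base + 8.775 = 17.1 + 8.775 = 25.875 ≈ 25.9 °C.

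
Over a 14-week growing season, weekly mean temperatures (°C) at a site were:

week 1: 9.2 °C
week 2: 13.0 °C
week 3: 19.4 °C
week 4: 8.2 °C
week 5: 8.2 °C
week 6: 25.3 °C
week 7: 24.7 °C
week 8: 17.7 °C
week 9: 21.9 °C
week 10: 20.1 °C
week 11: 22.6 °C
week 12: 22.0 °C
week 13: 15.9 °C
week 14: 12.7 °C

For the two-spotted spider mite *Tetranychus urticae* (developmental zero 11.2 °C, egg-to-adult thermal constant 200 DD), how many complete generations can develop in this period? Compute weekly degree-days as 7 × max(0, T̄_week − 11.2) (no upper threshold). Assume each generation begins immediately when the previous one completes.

3 generations

Weekly DD (7 × max(0, T̄ − 11.2)): 0.0, 12.6, 57.4, 0.0, 0.0, 98.7, 94.5, 45.5, 74.9, 62.3, 79.8, 75.6, 32.9, 10.5.
Season total = 644.7 DD.
Complete generations = ⌊644.7 / 200⌋ = 3.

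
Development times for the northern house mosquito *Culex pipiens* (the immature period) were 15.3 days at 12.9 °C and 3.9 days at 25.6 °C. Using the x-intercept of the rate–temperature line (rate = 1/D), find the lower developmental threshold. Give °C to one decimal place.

8.6 °C

Linear rate model ⇒ the product D·(T − T_b) is constant across temperatures.
15.3·(12.9 − T_b) = 3.9·(25.6 − T_b)
T_b = (15.3·12.9 − 3.9·25.6) / (15.3 − 3.9) = 97.53 / 11.4 = 8.555 °C ≈ 8.6 °C.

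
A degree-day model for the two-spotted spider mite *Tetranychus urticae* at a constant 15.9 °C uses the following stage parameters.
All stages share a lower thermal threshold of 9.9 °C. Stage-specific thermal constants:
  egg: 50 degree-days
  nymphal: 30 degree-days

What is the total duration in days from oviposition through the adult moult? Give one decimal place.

13.3 days

Daily accumulation at 15.9 °C = 15.9 − 9.9 = 6.0 DD/day.
Total K = 50 + 30 = 80 DD.
Total duration = 80 / 6.0 = 13.333 ≈ 13.3 days.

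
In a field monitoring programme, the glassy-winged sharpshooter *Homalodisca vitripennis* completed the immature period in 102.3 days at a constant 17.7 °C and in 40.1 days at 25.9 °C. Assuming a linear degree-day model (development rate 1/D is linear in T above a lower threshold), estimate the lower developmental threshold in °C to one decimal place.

12.4 °C

Linear rate model ⇒ the product D·(T − T_b) is constant across temperatures.
102.3·(17.7 − T_b) = 40.1·(25.9 − T_b)
T_b = (102.3·17.7 − 40.1·25.9) / (102.3 − 40.1) = 772.12 / 62.2 = 12.414 °C ≈ 12.4 °C.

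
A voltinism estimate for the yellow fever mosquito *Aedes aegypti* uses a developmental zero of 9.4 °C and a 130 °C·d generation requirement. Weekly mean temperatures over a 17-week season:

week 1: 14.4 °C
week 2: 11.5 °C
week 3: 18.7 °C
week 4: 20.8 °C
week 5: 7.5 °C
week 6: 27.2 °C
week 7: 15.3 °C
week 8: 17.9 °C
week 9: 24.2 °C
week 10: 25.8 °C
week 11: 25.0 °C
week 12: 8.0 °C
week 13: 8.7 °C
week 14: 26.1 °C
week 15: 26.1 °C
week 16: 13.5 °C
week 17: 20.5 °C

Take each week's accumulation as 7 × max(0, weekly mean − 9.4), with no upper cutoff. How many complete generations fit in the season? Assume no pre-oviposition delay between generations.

8 generations

Weekly DD (7 × max(0, T̄ − 9.4)): 35.0, 14.7, 65.1, 79.8, 0.0, 124.6, 41.3, 59.5, 103.6, 114.8, 109.2, 0.0, 0.0, 116.9, 116.9, 28.7, 77.7.
Season total = 1087.8 DD.
Complete generations = ⌊1087.8 / 130⌋ = 8.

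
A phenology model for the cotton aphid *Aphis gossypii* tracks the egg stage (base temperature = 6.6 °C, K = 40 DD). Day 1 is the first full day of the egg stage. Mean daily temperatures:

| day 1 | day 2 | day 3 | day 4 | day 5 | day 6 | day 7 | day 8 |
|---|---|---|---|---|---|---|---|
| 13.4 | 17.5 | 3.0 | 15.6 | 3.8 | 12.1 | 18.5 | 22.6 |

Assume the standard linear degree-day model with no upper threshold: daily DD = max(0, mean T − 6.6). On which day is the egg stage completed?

day 7

Daily DD above 6.6 °C: 6.8, 10.9, 0.0, 9.0, 0.0, 5.5, 11.9, 16.0.
Cumulative: 6.8, 17.7, 17.7, 26.7, 26.7, 32.2, 44.1, 60.1.
The total first reaches 40 DD on day 7.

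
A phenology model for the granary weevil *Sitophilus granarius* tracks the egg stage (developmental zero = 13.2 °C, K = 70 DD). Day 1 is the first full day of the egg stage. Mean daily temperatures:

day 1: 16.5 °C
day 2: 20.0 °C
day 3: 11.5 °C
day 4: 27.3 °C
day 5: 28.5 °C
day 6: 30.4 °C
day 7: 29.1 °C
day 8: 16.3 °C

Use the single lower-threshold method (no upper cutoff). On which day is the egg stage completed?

Daily DD above 13.2 °C: 3.3, 6.8, 0.0, 14.1, 15.3, 17.2, 15.9, 3.1.
Cumulative: 3.3, 10.1, 10.1, 24.2, 39.5, 56.7, 72.6, 75.7.
The total first reaches 70 DD on day 7.

day 7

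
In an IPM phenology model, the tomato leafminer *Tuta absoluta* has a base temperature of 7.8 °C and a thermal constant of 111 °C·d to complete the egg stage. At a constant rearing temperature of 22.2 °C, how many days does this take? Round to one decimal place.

7.7 days

Daily accumulation = 22.2 − 7.8 = 14.4 DD/day.
Duration = 111 / 14.4 = 7.708 ≈ 7.7 days.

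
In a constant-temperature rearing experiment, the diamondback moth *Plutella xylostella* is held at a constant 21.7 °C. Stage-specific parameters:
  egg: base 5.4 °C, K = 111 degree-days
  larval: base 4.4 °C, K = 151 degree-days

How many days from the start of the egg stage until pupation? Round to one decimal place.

egg: 111 / (21.7 − 5.4) = 111 / 16.3 = 6.810 d.
larval: 151 / (21.7 − 4.4) = 151 / 17.3 = 8.728 d.
Sum = 15.538 ≈ 15.5 days.

15.5 days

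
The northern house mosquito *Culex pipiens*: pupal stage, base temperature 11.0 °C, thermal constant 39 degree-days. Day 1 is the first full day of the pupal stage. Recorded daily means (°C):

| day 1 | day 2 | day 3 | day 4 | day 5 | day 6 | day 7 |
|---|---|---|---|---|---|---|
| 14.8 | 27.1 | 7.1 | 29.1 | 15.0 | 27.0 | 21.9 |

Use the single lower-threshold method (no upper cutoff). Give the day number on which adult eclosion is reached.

day 5

Daily DD above 11.0 °C: 3.8, 16.1, 0.0, 18.1, 4.0, 16.0, 10.9.
Cumulative: 3.8, 19.9, 19.9, 38.0, 42.0, 58.0, 68.9.
The total first reaches 39 DD on day 5.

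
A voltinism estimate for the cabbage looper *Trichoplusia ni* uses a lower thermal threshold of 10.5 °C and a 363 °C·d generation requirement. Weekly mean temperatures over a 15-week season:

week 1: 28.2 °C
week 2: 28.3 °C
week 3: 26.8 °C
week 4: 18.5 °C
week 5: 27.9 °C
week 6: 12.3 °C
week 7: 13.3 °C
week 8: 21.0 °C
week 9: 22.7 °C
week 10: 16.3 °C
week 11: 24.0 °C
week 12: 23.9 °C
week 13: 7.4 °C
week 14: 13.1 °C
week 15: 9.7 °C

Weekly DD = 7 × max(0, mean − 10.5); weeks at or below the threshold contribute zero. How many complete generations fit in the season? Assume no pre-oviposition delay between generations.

Weekly DD (7 × max(0, T̄ − 10.5)): 123.9, 124.6, 114.1, 56.0, 121.8, 12.6, 19.6, 73.5, 85.4, 40.6, 94.5, 93.8, 0.0, 18.2, 0.0.
Season total = 978.6 DD.
Complete generations = ⌊978.6 / 363⌋ = 2.

2 generations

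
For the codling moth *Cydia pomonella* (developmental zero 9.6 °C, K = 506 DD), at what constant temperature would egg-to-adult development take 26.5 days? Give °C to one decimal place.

Required daily accumulation = 506 / 26.5 = 19.094 DD/day.
T = T_base + 19.094 = 9.6 + 19.094 = 28.694 ≈ 28.7 °C.

28.7 °C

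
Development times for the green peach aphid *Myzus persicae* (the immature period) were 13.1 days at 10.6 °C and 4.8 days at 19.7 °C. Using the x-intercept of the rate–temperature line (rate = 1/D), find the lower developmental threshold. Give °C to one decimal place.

5.3 °C

Under the model K = D·(T − T_b), so D₁·(T₁ − T_b) = D₂·(T₂ − T_b).
13.1·(10.6 − T_b) = 4.8·(19.7 − T_b)
T_b = (13.1·10.6 − 4.8·19.7) / (13.1 − 4.8) = 44.30 / 8.3 = 5.337 °C ≈ 5.3 °C.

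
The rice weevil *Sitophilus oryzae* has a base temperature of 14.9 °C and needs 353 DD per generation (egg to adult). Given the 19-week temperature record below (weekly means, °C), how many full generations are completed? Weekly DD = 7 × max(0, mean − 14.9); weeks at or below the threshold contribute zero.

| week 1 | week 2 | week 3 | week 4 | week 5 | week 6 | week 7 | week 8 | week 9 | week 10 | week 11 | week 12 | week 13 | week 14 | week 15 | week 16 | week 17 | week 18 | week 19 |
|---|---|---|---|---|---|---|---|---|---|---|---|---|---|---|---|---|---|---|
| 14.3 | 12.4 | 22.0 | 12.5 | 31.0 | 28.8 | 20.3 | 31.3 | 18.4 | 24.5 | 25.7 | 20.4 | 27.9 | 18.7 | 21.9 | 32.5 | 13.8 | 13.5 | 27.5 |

2 generations

Weekly DD (7 × max(0, T̄ − 14.9)): 0.0, 0.0, 49.7, 0.0, 112.7, 97.3, 37.8, 114.8, 24.5, 67.2, 75.6, 38.5, 91.0, 26.6, 49.0, 123.2, 0.0, 0.0, 88.2.
Season total = 996.1 DD.
Complete generations = ⌊996.1 / 353⌋ = 2.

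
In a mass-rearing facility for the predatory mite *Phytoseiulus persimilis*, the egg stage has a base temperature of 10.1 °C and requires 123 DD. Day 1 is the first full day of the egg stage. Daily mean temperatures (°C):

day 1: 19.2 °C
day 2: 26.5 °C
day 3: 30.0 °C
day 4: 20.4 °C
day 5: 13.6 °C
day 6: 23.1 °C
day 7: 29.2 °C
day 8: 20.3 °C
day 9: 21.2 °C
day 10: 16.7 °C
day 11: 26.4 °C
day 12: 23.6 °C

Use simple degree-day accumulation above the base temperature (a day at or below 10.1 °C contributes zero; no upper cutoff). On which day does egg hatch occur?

Daily DD above 10.1 °C: 9.1, 16.4, 19.9, 10.3, 3.5, 13.0, 19.1, 10.2, 11.1, 6.6, 16.3, 13.5.
Cumulative: 9.1, 25.5, 45.4, 55.7, 59.2, 72.2, 91.3, 101.5, 112.6, 119.2, 135.5, 149.0.
The total first reaches 123 DD on day 11.

day 11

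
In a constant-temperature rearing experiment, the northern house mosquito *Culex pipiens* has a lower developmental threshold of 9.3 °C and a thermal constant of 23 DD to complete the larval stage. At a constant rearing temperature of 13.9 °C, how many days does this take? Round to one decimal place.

Daily accumulation = 13.9 − 9.3 = 4.6 DD/day.
Duration = 23 / 4.6 = 5.000 ≈ 5.0 days.

5.0 days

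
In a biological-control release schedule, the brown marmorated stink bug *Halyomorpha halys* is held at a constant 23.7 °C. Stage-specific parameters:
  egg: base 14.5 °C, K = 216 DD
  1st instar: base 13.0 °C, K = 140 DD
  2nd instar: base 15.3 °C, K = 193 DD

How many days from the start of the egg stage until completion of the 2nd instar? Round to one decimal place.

59.5 days

egg: 216 / (23.7 − 14.5) = 216 / 9.2 = 23.478 d.
1st instar: 140 / (23.7 − 13.0) = 140 / 10.7 = 13.084 d.
2nd instar: 193 / (23.7 − 15.3) = 193 / 8.4 = 22.976 d.
Sum = 59.539 ≈ 59.5 days.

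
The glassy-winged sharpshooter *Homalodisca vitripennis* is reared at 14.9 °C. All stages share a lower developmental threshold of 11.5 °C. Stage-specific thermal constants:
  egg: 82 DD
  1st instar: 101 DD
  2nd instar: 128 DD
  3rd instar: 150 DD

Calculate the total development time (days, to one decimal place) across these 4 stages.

Daily accumulation at 14.9 °C = 14.9 − 11.5 = 3.4 DD/day.
Total K = 82 + 101 + 128 + 150 = 461 DD.
Total duration = 461 / 3.4 = 135.588 ≈ 135.6 days.

135.6 days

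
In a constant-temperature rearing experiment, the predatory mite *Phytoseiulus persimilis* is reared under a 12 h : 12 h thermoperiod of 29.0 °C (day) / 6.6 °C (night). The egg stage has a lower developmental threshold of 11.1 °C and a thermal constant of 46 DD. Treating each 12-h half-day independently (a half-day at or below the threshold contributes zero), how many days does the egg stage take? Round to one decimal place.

Day half: max(0, 29.0 − 11.1) × 0.5 = 17.9 × 0.5 = 8.95 DD.
Night half: max(0, 6.6 − 11.1) × 0.5 = 0.0 × 0.5 = 0.00 DD.
Per 24 h: 8.95 DD/day.
Duration = 46 / 8.95 = 5.140 ≈ 5.1 days.

5.1 days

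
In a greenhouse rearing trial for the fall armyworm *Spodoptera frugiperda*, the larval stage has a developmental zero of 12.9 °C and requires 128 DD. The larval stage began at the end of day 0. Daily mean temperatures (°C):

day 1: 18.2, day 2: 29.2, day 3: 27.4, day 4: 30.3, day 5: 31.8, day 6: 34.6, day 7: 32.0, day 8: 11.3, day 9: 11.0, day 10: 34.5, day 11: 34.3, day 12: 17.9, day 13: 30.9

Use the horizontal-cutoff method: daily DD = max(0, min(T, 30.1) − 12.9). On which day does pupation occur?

Daily DD above 12.9 °C (capped at 17.2): 5.3, 16.3, 14.5, 17.2, 17.2, 17.2, 17.2, 0.0, 0.0, 17.2, 17.2, 5.0, 17.2.
Cumulative: 5.3, 21.6, 36.1, 53.3, 70.5, 87.7, 104.9, 104.9, 104.9, 122.1, 139.3, 144.3, 161.5.
The total first reaches 128 DD on day 11.

day 11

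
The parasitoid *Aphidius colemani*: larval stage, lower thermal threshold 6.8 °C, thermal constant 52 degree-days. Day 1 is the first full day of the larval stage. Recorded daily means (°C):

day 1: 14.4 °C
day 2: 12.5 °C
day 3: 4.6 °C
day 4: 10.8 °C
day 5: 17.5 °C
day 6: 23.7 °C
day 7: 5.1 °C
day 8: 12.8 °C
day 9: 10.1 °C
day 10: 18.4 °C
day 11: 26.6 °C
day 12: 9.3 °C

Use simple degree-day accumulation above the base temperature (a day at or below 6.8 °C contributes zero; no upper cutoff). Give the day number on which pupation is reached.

day 9

Daily DD above 6.8 °C: 7.6, 5.7, 0.0, 4.0, 10.7, 16.9, 0.0, 6.0, 3.3, 11.6, 19.8, 2.5.
Cumulative: 7.6, 13.3, 13.3, 17.3, 28.0, 44.9, 44.9, 50.9, 54.2, 65.8, 85.6, 88.1.
The total first reaches 52 DD on day 9.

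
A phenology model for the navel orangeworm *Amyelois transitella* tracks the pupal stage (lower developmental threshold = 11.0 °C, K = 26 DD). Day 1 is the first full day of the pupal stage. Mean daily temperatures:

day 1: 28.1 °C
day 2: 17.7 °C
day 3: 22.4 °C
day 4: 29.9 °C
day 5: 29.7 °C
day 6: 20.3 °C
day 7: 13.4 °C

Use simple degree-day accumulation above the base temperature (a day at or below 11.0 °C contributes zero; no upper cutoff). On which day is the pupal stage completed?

Daily DD above 11.0 °C: 17.1, 6.7, 11.4, 18.9, 18.7, 9.3, 2.4.
Cumulative: 17.1, 23.8, 35.2, 54.1, 72.8, 82.1, 84.5.
The total first reaches 26 DD on day 3.

day 3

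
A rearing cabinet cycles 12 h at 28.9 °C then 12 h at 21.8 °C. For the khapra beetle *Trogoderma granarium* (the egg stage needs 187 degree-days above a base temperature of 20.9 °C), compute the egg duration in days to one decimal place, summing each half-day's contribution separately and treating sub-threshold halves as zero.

42.0 days

Day half: max(0, 28.9 − 20.9) × 0.5 = 8.0 × 0.5 = 4.00 DD.
Night half: max(0, 21.8 − 20.9) × 0.5 = 0.9 × 0.5 = 0.45 DD.
Per 24 h: 4.45 DD/day.
Duration = 187 / 4.45 = 42.022 ≈ 42.0 days.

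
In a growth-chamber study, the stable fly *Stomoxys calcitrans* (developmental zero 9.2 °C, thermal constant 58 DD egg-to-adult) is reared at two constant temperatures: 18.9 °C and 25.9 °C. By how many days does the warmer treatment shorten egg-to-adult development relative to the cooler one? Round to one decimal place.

2.5 days

At 18.9 °C: 58 / (18.9 − 9.2) = 58 / 9.7 = 5.979 d.
At 25.9 °C: 58 / (25.9 − 9.2) = 58 / 16.7 = 3.473 d.
Difference = |5.979 − 3.473| = 2.506 ≈ 2.5 days.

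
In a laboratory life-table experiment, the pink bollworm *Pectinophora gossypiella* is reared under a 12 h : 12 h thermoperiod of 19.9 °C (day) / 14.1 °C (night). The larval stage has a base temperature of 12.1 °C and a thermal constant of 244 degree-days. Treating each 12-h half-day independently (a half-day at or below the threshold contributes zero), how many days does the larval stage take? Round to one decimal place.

49.8 days

Day half: max(0, 19.9 − 12.1) × 0.5 = 7.8 × 0.5 = 3.90 DD.
Night half: max(0, 14.1 − 12.1) × 0.5 = 2.0 × 0.5 = 1.00 DD.
Per 24 h: 4.90 DD/day.
Duration = 244 / 4.90 = 49.796 ≈ 49.8 days.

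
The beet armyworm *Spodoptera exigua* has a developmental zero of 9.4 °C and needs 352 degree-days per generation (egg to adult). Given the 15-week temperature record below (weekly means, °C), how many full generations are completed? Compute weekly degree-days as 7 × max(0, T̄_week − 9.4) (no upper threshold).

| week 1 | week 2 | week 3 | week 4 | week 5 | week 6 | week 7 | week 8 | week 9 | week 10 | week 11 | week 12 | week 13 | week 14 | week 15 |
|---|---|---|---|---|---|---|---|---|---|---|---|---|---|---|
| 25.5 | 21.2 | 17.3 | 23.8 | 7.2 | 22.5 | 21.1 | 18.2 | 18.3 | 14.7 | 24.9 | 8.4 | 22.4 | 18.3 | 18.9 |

2 generations

Weekly DD (7 × max(0, T̄ − 9.4)): 112.7, 82.6, 55.3, 100.8, 0.0, 91.7, 81.9, 61.6, 62.3, 37.1, 108.5, 0.0, 91.0, 62.3, 66.5.
Season total = 1014.3 DD.
Complete generations = ⌊1014.3 / 352⌋ = 2.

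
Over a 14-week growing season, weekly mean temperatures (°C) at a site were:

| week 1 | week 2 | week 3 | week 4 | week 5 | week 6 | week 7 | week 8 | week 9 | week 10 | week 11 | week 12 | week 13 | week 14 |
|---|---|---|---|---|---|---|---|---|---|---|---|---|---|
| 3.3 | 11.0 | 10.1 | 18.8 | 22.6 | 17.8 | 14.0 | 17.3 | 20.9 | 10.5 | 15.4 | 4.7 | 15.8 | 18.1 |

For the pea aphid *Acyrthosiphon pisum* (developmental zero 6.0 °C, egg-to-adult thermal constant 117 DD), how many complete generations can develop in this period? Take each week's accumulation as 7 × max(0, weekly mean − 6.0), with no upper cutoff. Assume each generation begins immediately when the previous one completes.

7 generations

Weekly DD (7 × max(0, T̄ − 6.0)): 0.0, 35.0, 28.7, 89.6, 116.2, 82.6, 56.0, 79.1, 104.3, 31.5, 65.8, 0.0, 68.6, 84.7.
Season total = 842.1 DD.
Complete generations = ⌊842.1 / 117⌋ = 7.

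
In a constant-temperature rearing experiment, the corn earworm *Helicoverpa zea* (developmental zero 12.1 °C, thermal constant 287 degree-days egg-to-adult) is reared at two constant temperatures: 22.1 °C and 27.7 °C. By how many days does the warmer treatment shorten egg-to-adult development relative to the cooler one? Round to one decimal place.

10.3 days

At 22.1 °C: 287 / (22.1 − 12.1) = 287 / 10.0 = 28.700 d.
At 27.7 °C: 287 / (27.7 − 12.1) = 287 / 15.6 = 18.397 d.
Difference = |28.700 − 18.397| = 10.303 ≈ 10.3 days.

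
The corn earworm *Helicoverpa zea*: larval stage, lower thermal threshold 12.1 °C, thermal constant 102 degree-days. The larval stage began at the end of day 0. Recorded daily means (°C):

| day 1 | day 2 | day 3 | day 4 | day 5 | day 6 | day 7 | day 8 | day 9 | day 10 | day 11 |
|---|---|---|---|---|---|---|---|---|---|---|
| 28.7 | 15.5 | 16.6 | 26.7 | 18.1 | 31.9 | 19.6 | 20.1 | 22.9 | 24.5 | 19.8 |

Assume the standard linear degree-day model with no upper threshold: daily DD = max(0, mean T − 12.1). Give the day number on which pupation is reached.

Daily DD above 12.1 °C: 16.6, 3.4, 4.5, 14.6, 6.0, 19.8, 7.5, 8.0, 10.8, 12.4, 7.7.
Cumulative: 16.6, 20.0, 24.5, 39.1, 45.1, 64.9, 72.4, 80.4, 91.2, 103.6, 111.3.
The total first reaches 102 DD on day 10.

day 10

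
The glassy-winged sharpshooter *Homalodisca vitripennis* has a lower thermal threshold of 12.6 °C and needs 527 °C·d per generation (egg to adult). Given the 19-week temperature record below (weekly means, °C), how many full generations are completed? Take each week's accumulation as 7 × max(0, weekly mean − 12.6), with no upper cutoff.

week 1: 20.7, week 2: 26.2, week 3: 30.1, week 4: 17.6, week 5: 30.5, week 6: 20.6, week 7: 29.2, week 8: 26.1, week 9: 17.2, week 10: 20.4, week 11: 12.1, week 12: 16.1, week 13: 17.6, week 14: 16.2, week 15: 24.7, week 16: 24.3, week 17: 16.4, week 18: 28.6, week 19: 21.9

2 generations

Weekly DD (7 × max(0, T̄ − 12.6)): 56.7, 95.2, 122.5, 35.0, 125.3, 56.0, 116.2, 94.5, 32.2, 54.6, 0.0, 24.5, 35.0, 25.2, 84.7, 81.9, 26.6, 112.0, 65.1.
Season total = 1243.2 DD.
Complete generations = ⌊1243.2 / 527⌋ = 2.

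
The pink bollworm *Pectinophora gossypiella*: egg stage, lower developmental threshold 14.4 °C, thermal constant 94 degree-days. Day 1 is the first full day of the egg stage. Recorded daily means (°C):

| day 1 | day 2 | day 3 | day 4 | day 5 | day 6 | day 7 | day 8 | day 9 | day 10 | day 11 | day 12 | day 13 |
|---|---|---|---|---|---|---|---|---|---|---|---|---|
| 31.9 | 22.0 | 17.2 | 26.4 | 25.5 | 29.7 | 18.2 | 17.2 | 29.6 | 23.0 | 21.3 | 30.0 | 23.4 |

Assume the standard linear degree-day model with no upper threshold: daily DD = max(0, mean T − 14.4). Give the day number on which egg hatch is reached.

Daily DD above 14.4 °C: 17.5, 7.6, 2.8, 12.0, 11.1, 15.3, 3.8, 2.8, 15.2, 8.6, 6.9, 15.6, 9.0.
Cumulative: 17.5, 25.1, 27.9, 39.9, 51.0, 66.3, 70.1, 72.9, 88.1, 96.7, 103.6, 119.2, 128.2.
The total first reaches 94 DD on day 10.

day 10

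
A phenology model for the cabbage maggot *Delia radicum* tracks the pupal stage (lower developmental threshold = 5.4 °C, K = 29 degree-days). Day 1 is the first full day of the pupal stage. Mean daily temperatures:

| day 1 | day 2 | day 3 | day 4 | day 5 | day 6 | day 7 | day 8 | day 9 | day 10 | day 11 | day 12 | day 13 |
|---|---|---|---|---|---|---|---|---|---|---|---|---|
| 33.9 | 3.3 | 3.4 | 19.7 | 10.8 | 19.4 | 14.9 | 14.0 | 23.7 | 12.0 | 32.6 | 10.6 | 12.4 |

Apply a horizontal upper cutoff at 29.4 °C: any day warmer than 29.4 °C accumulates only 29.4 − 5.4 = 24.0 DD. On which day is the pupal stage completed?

day 4

Daily DD above 5.4 °C (capped at 24.0): 24.0, 0.0, 0.0, 14.3, 5.4, 14.0, 9.5, 8.6, 18.3, 6.6, 24.0, 5.2, 7.0.
Cumulative: 24.0, 24.0, 24.0, 38.3, 43.7, 57.7, 67.2, 75.8, 94.1, 100.7, 124.7, 129.9, 136.9.
The total first reaches 29 DD on day 4.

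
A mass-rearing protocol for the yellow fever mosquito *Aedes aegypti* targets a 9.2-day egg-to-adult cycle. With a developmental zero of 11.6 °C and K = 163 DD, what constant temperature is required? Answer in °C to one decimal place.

Required daily accumulation = 163 / 9.2 = 17.717 DD/day.
T = T_base + 17.717 = 11.6 + 17.717 = 29.317 ≈ 29.3 °C.

29.3 °C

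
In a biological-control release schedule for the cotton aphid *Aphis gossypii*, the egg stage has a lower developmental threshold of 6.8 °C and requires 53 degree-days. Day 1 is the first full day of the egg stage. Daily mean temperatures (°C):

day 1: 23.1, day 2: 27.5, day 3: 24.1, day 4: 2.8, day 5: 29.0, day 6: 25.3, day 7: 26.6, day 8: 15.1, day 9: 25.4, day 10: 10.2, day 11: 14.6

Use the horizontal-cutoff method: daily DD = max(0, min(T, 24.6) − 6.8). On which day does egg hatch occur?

day 5

Daily DD above 6.8 °C (capped at 17.8): 16.3, 17.8, 17.3, 0.0, 17.8, 17.8, 17.8, 8.3, 17.8, 3.4, 7.8.
Cumulative: 16.3, 34.1, 51.4, 51.4, 69.2, 87.0, 104.8, 113.1, 130.9, 134.3, 142.1.
The total first reaches 53 DD on day 5.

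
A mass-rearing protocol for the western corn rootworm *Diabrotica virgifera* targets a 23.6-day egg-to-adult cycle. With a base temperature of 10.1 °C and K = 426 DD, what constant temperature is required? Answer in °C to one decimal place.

28.2 °C

Required daily accumulation = 426 / 23.6 = 18.051 DD/day.
T = T_base + 18.051 = 10.1 + 18.051 = 28.151 ≈ 28.2 °C.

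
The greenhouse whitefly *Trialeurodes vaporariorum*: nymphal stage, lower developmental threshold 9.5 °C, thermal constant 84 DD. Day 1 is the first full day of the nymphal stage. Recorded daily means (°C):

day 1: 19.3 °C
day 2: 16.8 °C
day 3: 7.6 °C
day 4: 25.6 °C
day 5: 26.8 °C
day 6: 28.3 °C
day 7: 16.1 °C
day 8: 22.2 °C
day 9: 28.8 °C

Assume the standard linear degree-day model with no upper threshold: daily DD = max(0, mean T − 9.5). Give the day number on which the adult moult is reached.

Daily DD above 9.5 °C: 9.8, 7.3, 0.0, 16.1, 17.3, 18.8, 6.6, 12.7, 19.3.
Cumulative: 9.8, 17.1, 17.1, 33.2, 50.5, 69.3, 75.9, 88.6, 107.9.
The total first reaches 84 DD on day 8.

day 8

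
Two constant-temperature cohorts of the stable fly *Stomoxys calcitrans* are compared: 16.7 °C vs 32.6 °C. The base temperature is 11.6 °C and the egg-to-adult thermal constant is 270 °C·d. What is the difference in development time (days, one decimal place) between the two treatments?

40.1 days

At 16.7 °C: 270 / (16.7 − 11.6) = 270 / 5.1 = 52.941 d.
At 32.6 °C: 270 / (32.6 − 11.6) = 270 / 21.0 = 12.857 d.
Difference = |52.941 − 12.857| = 40.084 ≈ 40.1 days.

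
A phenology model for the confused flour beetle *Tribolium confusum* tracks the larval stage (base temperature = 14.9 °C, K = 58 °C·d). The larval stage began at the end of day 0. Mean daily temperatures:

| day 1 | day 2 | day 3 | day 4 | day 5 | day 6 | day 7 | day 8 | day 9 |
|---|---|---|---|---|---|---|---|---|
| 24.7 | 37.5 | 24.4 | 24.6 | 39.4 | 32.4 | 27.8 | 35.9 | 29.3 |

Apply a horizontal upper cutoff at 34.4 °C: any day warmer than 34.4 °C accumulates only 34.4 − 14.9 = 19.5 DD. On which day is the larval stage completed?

day 5

Daily DD above 14.9 °C (capped at 19.5): 9.8, 19.5, 9.5, 9.7, 19.5, 17.5, 12.9, 19.5, 14.4.
Cumulative: 9.8, 29.3, 38.8, 48.5, 68.0, 85.5, 98.4, 117.9, 132.3.
The total first reaches 58 DD on day 5.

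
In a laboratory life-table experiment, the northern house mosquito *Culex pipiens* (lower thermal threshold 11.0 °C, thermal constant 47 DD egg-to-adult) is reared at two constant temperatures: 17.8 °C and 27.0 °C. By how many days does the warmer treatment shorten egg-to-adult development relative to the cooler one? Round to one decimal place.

At 17.8 °C: 47 / (17.8 − 11.0) = 47 / 6.8 = 6.912 d.
At 27.0 °C: 47 / (27.0 − 11.0) = 47 / 16.0 = 2.938 d.
Difference = |6.912 − 2.938| = 3.974 ≈ 4.0 days.

4.0 days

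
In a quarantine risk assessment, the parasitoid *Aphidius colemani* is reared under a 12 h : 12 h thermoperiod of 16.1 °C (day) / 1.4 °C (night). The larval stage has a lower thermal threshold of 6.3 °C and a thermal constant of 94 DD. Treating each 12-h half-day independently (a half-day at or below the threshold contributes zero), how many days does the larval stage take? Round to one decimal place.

19.2 days

Day half: max(0, 16.1 − 6.3) × 0.5 = 9.8 × 0.5 = 4.90 DD.
Night half: max(0, 1.4 − 6.3) × 0.5 = 0.0 × 0.5 = 0.00 DD.
Per 24 h: 4.90 DD/day.
Duration = 94 / 4.90 = 19.184 ≈ 19.2 days.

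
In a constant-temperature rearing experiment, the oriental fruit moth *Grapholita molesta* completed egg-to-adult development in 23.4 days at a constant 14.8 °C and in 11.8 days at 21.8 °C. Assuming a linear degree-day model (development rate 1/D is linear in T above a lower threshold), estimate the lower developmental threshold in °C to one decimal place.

7.7 °C

Under the model K = D·(T − T_b), so D₁·(T₁ − T_b) = D₂·(T₂ − T_b).
23.4·(14.8 − T_b) = 11.8·(21.8 − T_b)
T_b = (23.4·14.8 − 11.8·21.8) / (23.4 − 11.8) = 89.08 / 11.6 = 7.679 °C ≈ 7.7 °C.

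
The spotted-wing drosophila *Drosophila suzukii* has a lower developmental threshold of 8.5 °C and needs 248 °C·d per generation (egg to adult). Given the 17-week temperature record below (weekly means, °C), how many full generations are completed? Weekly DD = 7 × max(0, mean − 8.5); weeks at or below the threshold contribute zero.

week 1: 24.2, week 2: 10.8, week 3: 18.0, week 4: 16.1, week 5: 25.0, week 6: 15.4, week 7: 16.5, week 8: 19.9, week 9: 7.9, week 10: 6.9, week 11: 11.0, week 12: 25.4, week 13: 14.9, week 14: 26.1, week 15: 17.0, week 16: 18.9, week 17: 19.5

4 generations

Weekly DD (7 × max(0, T̄ − 8.5)): 109.9, 16.1, 66.5, 53.2, 115.5, 48.3, 56.0, 79.8, 0.0, 0.0, 17.5, 118.3, 44.8, 123.2, 59.5, 72.8, 77.0.
Season total = 1058.4 DD.
Complete generations = ⌊1058.4 / 248⌋ = 4.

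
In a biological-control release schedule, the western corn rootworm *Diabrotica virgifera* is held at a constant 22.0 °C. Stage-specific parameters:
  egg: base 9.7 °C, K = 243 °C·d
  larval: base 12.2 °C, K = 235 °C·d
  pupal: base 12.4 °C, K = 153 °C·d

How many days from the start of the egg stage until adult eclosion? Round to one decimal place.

59.7 days

egg: 243 / (22.0 − 9.7) = 243 / 12.3 = 19.756 d.
larval: 235 / (22.0 − 12.2) = 235 / 9.8 = 23.980 d.
pupal: 153 / (22.0 − 12.4) = 153 / 9.6 = 15.938 d.
Sum = 59.673 ≈ 59.7 days.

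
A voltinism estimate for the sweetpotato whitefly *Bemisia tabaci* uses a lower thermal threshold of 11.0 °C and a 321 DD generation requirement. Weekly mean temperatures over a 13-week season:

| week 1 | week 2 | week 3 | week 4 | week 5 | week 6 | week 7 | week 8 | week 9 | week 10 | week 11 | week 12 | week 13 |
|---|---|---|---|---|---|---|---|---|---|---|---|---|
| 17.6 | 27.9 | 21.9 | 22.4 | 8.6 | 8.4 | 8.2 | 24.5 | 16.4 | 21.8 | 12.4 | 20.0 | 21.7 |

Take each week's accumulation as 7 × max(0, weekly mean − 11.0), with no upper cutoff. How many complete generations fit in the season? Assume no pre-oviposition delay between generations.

Weekly DD (7 × max(0, T̄ − 11.0)): 46.2, 118.3, 76.3, 79.8, 0.0, 0.0, 0.0, 94.5, 37.8, 75.6, 9.8, 63.0, 74.9.
Season total = 676.2 DD.
Complete generations = ⌊676.2 / 321⌋ = 2.

2 generations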